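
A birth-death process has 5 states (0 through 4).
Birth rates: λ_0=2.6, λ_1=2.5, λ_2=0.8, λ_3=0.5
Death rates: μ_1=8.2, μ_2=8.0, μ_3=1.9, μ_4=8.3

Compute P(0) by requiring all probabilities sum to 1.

Ratios P(n)/P(0) = (λ₀···λₙ₋₁)/(μ₁···μₙ):
P(1)/P(0) = (2.6)/(8.2) = 0.3171
P(2)/P(0) = (2.6×2.5)/(8.2×8.0) = 0.09909
P(3)/P(0) = (2.6×2.5×0.8)/(8.2×8.0×1.9) = 0.04172
P(4)/P(0) = (2.6×2.5×0.8×0.5)/(8.2×8.0×1.9×8.3) = 0.002513

Normalization: ∑ P(n) = 1
P(0) × (1.0000 + 0.3171 + 0.09909 + 0.04172 + 0.002513) = 1
P(0) × 1.4604 = 1
P(0) = 1/1.4604 = 0.6847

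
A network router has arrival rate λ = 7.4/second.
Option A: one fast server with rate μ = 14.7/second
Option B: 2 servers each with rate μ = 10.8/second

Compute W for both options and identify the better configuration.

Option A: single server μ = 14.7 (M/M/1)
  ρ_A = 7.4/14.7 = 0.5034
  W_A = 1/(μ-λ) = 1/(14.7-7.4) = 1/7.30 = 0.1370

Option B: 2 servers μ = 10.8 (M/M/2)
  ρ_B = λ/(cμ) = 7.4/(2×10.8) = 0.3426
  Offered load a = λ/μ = cρ = 7.4/10.8 = 0.6852
  P₀ = [ Σₙ₌₀^1 aⁿ/n! + a^2/(2!(1-ρ)) ]⁻¹
  Σ = a^0/0! + a^1/1! = 1.0000 + 0.6852 = 1.6852
  a^2/(2!(1-ρ)) = 0.4695/(2 × 0.6574) = 0.3571
  P₀ = 1/(1.6852 + 0.35707) = 0.4897
  Lq = P₀·a^2·ρ / (2!(1-ρ)²) = 0.489655 × 0.469479 × 0.342593 / (2 × 0.432184) = 0.09111
  Wq_B = Lq/λ = 0.09111/7.4 = 0.01231
  W_B = Wq_B + 1/μ = 0.01231 + 0.09259 = 0.1049

Since W_B = 0.1049 < W_A = 0.1370, Option B (multiple servers) has the shorter time in system.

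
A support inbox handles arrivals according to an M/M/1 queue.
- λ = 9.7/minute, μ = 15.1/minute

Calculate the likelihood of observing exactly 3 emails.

ρ = λ/μ = 9.7/15.1 = 0.6424
P(n) = (1-ρ)ρⁿ
P(3) = (1-0.6424) × 0.6424^3
P(3) = 0.3576 × 0.2651
P(3) = 0.09480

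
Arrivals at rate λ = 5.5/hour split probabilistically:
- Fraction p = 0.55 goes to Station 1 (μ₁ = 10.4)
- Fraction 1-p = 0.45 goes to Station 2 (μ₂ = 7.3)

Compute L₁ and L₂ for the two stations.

Effective rates: λ₁ = 5.5×0.55 = 3.025, λ₂ = 5.5×0.45 = 2.475
Station 1: ρ₁ = 3.025/10.4 = 0.2909, L₁ = ρ₁/(1-ρ₁) = 0.2909/(1-0.2909) = 0.4102
Station 2: ρ₂ = 2.475/7.3 = 0.33904, L₂ = ρ₂/(1-ρ₂) = 0.33904/(1-0.33904) = 0.5130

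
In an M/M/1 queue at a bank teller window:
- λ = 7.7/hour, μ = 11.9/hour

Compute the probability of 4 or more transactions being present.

ρ = λ/μ = 7.7/11.9 = 0.6471
P(N ≥ n) = ρⁿ
P(N ≥ 4) = 0.6471^4
P(N ≥ 4) = 0.1753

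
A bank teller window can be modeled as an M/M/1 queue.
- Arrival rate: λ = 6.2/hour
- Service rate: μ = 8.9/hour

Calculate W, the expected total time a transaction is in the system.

First, compute utilization: ρ = λ/μ = 6.2/8.9 = 0.6966
For M/M/1: W = 1/(μ-λ)
W = 1/(8.9-6.2) = 1/2.70
W = 0.3704 hours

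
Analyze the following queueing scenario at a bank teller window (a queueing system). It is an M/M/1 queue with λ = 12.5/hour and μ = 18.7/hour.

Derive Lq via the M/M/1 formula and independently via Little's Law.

Method 1 (direct): Lq = λ²/(μ(μ-λ)) = 156.25/(18.7 × 6.20) = 1.3477

Method 2 (Little's Law):
W = 1/(μ-λ) = 1/6.20 = 0.16129
Wq = W - 1/μ = 0.16129 - 0.053476 = 0.107814
Lq = λWq = 12.5 × 0.107814 = 1.3477 ✔ (matches Method 1)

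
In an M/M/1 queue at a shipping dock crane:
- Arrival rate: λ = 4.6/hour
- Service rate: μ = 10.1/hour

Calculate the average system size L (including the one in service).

ρ = λ/μ = 4.6/10.1 = 0.4554
For M/M/1: L = λ/(μ-λ)
L = 4.6/(10.1-4.6) = 4.6/5.50
L = 0.8364 containers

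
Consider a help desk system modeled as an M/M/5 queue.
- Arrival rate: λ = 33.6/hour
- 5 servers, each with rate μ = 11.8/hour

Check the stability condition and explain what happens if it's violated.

Stability requires ρ = λ/(cμ) < 1
ρ = 33.6/(5 × 11.8) = 33.6/59.00 = 0.5695
Since 0.5695 < 1, the system is STABLE.
The servers are busy 56.95% of the time.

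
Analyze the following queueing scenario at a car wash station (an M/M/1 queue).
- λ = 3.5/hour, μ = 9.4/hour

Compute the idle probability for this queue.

ρ = λ/μ = 3.5/9.4 = 0.3723
P(0) = 1 - ρ = 1 - 0.3723 = 0.6277
The server is idle 62.77% of the time.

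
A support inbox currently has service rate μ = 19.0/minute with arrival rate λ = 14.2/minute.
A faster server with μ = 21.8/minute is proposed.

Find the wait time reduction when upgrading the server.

System 1: ρ₁ = 14.2/19.0 = 0.7474, W₁ = 1/(19.0-14.2) = 0.20833
System 2: ρ₂ = 14.2/21.8 = 0.6514, W₂ = 1/(21.8-14.2) = 0.13158
Improvement: (W₁-W₂)/W₁ = (0.20833-0.13158)/0.20833 = 36.84%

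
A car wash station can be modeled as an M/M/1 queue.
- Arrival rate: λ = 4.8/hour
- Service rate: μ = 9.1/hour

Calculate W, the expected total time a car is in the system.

First, compute utilization: ρ = λ/μ = 4.8/9.1 = 0.5275
For M/M/1: W = 1/(μ-λ)
W = 1/(9.1-4.8) = 1/4.30
W = 0.2326 hours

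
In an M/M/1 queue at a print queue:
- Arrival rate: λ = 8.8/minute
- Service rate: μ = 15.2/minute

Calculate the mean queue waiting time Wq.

First, compute utilization: ρ = λ/μ = 8.8/15.2 = 0.5789
For M/M/1: Wq = λ/(μ(μ-λ))
Wq = 8.8/(15.2 × (15.2-8.8))
Wq = 8.8/(15.2 × 6.40)
Wq = 0.09046 minutes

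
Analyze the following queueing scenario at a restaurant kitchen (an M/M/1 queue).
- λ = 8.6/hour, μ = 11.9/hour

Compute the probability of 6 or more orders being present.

ρ = λ/μ = 8.6/11.9 = 0.7227
P(N ≥ n) = ρⁿ
P(N ≥ 6) = 0.7227^6
P(N ≥ 6) = 0.1425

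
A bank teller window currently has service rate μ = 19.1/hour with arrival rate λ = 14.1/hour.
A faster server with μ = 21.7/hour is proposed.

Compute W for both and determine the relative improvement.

System 1: ρ₁ = 14.1/19.1 = 0.7382, W₁ = 1/(19.1-14.1) = 0.20000
System 2: ρ₂ = 14.1/21.7 = 0.6498, W₂ = 1/(21.7-14.1) = 0.13158
Improvement: (W₁-W₂)/W₁ = (0.20000-0.13158)/0.20000 = 34.21%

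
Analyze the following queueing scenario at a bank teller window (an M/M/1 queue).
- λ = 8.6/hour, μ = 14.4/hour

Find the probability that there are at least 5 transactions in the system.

ρ = λ/μ = 8.6/14.4 = 0.59722
P(N ≥ n) = ρⁿ
P(N ≥ 5) = 0.59722^5
P(N ≥ 5) = 0.07598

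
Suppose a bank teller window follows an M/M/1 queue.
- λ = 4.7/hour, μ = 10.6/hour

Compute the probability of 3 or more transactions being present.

ρ = λ/μ = 4.7/10.6 = 0.4434
P(N ≥ n) = ρⁿ
P(N ≥ 3) = 0.4434^3
P(N ≥ 3) = 0.08717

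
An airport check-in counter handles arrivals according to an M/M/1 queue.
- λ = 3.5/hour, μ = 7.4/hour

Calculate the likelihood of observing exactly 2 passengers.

ρ = λ/μ = 3.5/7.4 = 0.4730
P(n) = (1-ρ)ρⁿ
P(2) = (1-0.4730) × 0.4730^2
P(2) = 0.5270 × 0.2237
P(2) = 0.1179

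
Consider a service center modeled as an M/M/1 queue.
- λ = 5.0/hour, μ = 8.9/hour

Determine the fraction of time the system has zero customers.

ρ = λ/μ = 5.0/8.9 = 0.5618
P(0) = 1 - ρ = 1 - 0.5618 = 0.4382
The server is idle 43.82% of the time.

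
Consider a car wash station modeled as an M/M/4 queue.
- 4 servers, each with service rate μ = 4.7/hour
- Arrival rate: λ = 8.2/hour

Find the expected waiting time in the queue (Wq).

Traffic intensity: ρ = λ/(cμ) = 8.2/(4×4.7) = 0.4362
Since ρ = 0.4362 < 1, system is stable.
Offered load a = λ/μ = cρ = 8.2/4.7 = 1.7447
P₀ = [ Σₙ₌₀^3 aⁿ/n! + a^4/(4!(1-ρ)) ]⁻¹
Σ = a^0/0! + a^1/1! + a^2/2! + a^3/3! = 1.00000 + 1.74468 + 1.52196 + 0.885109 = 5.1517
a^4/(4!(1-ρ)) = 9.2654/(24 × 0.5638) = 0.6847
P₀ = 1/(5.1517 + 0.6847) = 0.1713
Lq = P₀·a^4·ρ / (4!(1-ρ)²) = 0.171337 × 9.26540 × 0.436170 / (24 × 0.317904) = 0.09075
Wq = Lq/λ = 0.09075/8.2 = 0.01107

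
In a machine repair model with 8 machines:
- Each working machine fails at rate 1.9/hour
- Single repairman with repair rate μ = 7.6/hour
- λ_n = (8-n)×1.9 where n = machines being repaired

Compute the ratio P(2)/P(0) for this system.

P(2)/P(0) = ∏_{i=0}^{2-1} λ_i/μ_{i+1}
= (8-0)×1.9/7.6 × (8-1)×1.9/7.6
= 3.5000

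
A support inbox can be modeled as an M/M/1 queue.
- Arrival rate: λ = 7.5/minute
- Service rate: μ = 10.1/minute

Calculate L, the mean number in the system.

ρ = λ/μ = 7.5/10.1 = 0.7426
For M/M/1: L = λ/(μ-λ)
L = 7.5/(10.1-7.5) = 7.5/2.60
L = 2.8846 emails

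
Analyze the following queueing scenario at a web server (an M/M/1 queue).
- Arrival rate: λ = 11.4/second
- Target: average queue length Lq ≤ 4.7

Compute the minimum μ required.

For M/M/1: Lq = λ²/(μ(μ-λ))
Need Lq ≤ 4.7, i.e. μ(μ-λ) ≥ λ²/4.7
μ² - 11.4μ - 129.96/4.7 ≥ 0  →  μ² - 11.4μ - 27.651064 ≥ 0
Quadratic formula (positive root): μ = [λ + √(λ² + 4×27.651064)]/2
Discriminant: 129.96 + 4×27.651064 = 240.56426, √240.56426 = 15.51013
μ ≥ (11.4 + 15.51013)/2 = 13.4551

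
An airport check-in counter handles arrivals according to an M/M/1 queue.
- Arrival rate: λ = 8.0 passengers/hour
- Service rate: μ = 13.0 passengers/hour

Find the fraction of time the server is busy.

Server utilization: ρ = λ/μ
ρ = 8.0/13.0 = 0.6154
The server is busy 61.54% of the time.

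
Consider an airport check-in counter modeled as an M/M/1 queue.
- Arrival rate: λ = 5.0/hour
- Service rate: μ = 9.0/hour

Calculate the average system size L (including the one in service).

ρ = λ/μ = 5.0/9.0 = 0.5556
For M/M/1: L = λ/(μ-λ)
L = 5.0/(9.0-5.0) = 5.0/4.00
L = 1.2500 passengers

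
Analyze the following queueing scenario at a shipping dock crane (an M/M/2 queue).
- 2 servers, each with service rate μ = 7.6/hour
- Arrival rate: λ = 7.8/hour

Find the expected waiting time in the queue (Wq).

Traffic intensity: ρ = λ/(cμ) = 7.8/(2×7.6) = 0.5132
Since ρ = 0.5132 < 1, system is stable.
Offered load a = λ/μ = cρ = 7.8/7.6 = 1.0263
P₀ = [ Σₙ₌₀^1 aⁿ/n! + a^2/(2!(1-ρ)) ]⁻¹
Σ = a^0/0! + a^1/1! = 1.0000 + 1.0263 = 2.0263
a^2/(2!(1-ρ)) = 1.0533/(2 × 0.48684) = 1.0818
P₀ = 1/(2.0263 + 1.0818) = 0.3217
Lq = P₀·a^2·ρ / (2!(1-ρ)²) = 0.3217 × 1.0533 × 0.5132 / (2 × 0.2370) = 0.3669
Wq = Lq/λ = 0.36687/7.8 = 0.04703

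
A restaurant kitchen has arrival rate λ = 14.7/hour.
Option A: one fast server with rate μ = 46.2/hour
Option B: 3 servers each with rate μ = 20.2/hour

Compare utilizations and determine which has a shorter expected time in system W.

Option A: single server μ = 46.2 (M/M/1)
  ρ_A = 14.7/46.2 = 0.3182
  W_A = 1/(μ-λ) = 1/(46.2-14.7) = 1/31.50 = 0.03175

Option B: 3 servers μ = 20.2 (M/M/3)
  ρ_B = λ/(cμ) = 14.7/(3×20.2) = 0.2426
  Offered load a = λ/μ = cρ = 14.7/20.2 = 0.7277
  P₀ = [ Σₙ₌₀^2 aⁿ/n! + a^3/(3!(1-ρ)) ]⁻¹
  Σ = a^0/0! + a^1/1! + a^2/2! = 1.0000 + 0.7277 + 0.2648 = 1.9925
  a^3/(3!(1-ρ)) = 0.38539/(6 × 0.75743) = 0.08480
  P₀ = 1/(1.9925 + 0.08480) = 0.4814
  Lq = P₀·a^3·ρ / (3!(1-ρ)²) = 0.48139 × 0.38539 × 0.24257 / (6 × 0.57369) = 0.01307
  Wq_B = Lq/λ = 0.013074/14.7 = 0.0008894
  W_B = Wq_B + 1/μ = 0.0008894 + 0.04950 = 0.05039

Since W_A = 0.03175 < W_B = 0.05039, Option A (single fast server) has the shorter time in system.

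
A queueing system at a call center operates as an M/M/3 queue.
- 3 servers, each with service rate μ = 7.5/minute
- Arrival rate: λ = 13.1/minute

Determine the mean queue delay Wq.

Traffic intensity: ρ = λ/(cμ) = 13.1/(3×7.5) = 0.5822
Since ρ = 0.5822 < 1, system is stable.
Offered load a = λ/μ = cρ = 13.1/7.5 = 1.7467
P₀ = [ Σₙ₌₀^2 aⁿ/n! + a^3/(3!(1-ρ)) ]⁻¹
Σ = a^0/0! + a^1/1! + a^2/2! = 1.0000 + 1.7467 + 1.5254 = 4.2721
a^3/(3!(1-ρ)) = 5.32881/(6 × 0.417778) = 2.1259
P₀ = 1/(4.2721 + 2.1259) = 0.1563
Lq = P₀·a^3·ρ / (3!(1-ρ)²) = 0.1563 × 5.3288 × 0.5822 / (6 × 0.1745) = 0.4631
Wq = Lq/λ = 0.4631/13.1 = 0.03535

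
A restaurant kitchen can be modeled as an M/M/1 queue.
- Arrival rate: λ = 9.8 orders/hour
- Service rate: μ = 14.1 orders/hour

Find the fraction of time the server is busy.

Server utilization: ρ = λ/μ
ρ = 9.8/14.1 = 0.6950
The server is busy 69.50% of the time.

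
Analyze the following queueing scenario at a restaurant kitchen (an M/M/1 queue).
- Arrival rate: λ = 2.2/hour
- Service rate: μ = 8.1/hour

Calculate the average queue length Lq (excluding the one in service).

ρ = λ/μ = 2.2/8.1 = 0.2716
For M/M/1: Lq = λ²/(μ(μ-λ))
Lq = 4.84/(8.1 × 5.90)
Lq = 0.1013 orders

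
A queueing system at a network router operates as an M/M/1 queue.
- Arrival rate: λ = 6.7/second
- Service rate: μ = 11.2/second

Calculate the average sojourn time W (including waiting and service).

First, compute utilization: ρ = λ/μ = 6.7/11.2 = 0.5982
For M/M/1: W = 1/(μ-λ)
W = 1/(11.2-6.7) = 1/4.50
W = 0.2222 seconds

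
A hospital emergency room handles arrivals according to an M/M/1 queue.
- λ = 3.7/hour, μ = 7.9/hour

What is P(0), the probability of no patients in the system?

ρ = λ/μ = 3.7/7.9 = 0.4684
P(0) = 1 - ρ = 1 - 0.4684 = 0.5316
The server is idle 53.16% of the time.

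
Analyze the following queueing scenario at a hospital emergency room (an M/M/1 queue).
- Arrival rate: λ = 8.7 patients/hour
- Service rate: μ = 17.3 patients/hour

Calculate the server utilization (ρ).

Server utilization: ρ = λ/μ
ρ = 8.7/17.3 = 0.5029
The server is busy 50.29% of the time.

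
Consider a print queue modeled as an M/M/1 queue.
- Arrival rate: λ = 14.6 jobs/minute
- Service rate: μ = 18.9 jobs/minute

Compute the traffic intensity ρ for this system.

Server utilization: ρ = λ/μ
ρ = 14.6/18.9 = 0.7725
The server is busy 77.25% of the time.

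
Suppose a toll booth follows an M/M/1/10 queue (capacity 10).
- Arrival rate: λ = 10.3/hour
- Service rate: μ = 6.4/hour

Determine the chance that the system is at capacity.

ρ = λ/μ = 10.3/6.4 = 1.60938
P₀ = (1-ρ)/(1-ρ^(K+1)) = (1-1.60938)/(1-1.60938^11) = -0.6094/-186.6051 = 0.003266
P_K = P₀×ρ^K = 0.003266 × 1.60938^10 = 0.003266 × 116.5698 = 0.3807
Blocking probability = 38.07%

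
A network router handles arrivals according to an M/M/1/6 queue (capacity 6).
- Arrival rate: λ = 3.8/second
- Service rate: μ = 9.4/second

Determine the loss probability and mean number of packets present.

ρ = λ/μ = 3.8/9.4 = 0.40426
P₀ = (1-ρ)/(1-ρ^(K+1)) = (1-0.40426)/(1-0.40426^7) = 0.5957/0.9982 = 0.5968
P_K = P₀×ρ^K = 0.5968 × 0.40426^6 = 0.5968 × 0.004365 = 0.002605
Blocking probability P_6 = 0.002605 (0.26%)
L = ρ[1 - (K+1)ρ^K + Kρ^(K+1)] / [(1-ρ)(1-ρ^(K+1))]
L = 0.40426 × (1 - 7×0.004365 + 6×0.001765) / ((1 - 0.40426) × (1 - 0.001765)) = 0.6662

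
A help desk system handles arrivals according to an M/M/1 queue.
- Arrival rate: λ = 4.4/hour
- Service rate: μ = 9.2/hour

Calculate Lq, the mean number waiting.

ρ = λ/μ = 4.4/9.2 = 0.4783
For M/M/1: Lq = λ²/(μ(μ-λ))
Lq = 19.36/(9.2 × 4.80)
Lq = 0.4384 tickets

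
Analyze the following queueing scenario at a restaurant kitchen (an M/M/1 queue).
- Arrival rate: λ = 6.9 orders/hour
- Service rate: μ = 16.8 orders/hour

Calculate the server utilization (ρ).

Server utilization: ρ = λ/μ
ρ = 6.9/16.8 = 0.4107
The server is busy 41.07% of the time.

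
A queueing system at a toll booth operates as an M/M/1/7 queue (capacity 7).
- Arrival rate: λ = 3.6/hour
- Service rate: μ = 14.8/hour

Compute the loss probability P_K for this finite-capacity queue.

ρ = λ/μ = 3.6/14.8 = 0.243243
P₀ = (1-ρ)/(1-ρ^(K+1)) = (1-0.243243)/(1-0.243243^8) = 0.7568/1.0000 = 0.7568
P_K = P₀×ρ^K = 0.7568 × 0.243243^7 = 0.7568 × 0.00005038 = 0.00003813
Blocking probability = 0.003813%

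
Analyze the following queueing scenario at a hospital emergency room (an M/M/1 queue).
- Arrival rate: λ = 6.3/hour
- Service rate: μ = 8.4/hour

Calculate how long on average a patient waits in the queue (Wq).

First, compute utilization: ρ = λ/μ = 6.3/8.4 = 0.7500
For M/M/1: Wq = λ/(μ(μ-λ))
Wq = 6.3/(8.4 × (8.4-6.3))
Wq = 6.3/(8.4 × 2.10)
Wq = 0.3571 hours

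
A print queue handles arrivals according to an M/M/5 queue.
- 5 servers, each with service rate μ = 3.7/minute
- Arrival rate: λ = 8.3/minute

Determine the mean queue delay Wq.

Traffic intensity: ρ = λ/(cμ) = 8.3/(5×3.7) = 0.4486
Since ρ = 0.4486 < 1, system is stable.
Offered load a = λ/μ = cρ = 8.3/3.7 = 2.2432
P₀ = [ Σₙ₌₀^4 aⁿ/n! + a^5/(5!(1-ρ)) ]⁻¹
Σ = a^0/0! + a^1/1! + a^2/2! + a^3/3! + a^4/4! = 1.0000 + 2.2432 + 2.5161 + 1.8814 + 1.0551 = 8.6958
a^5/(5!(1-ρ)) = 56.8044/(120 × 0.55135) = 0.8586
P₀ = 1/(8.6958 + 0.8586) = 0.1047
Lq = P₀·a^5·ρ / (5!(1-ρ)²) = 0.10466 × 56.8044 × 0.44865 / (120 × 0.30399) = 0.07312
Wq = Lq/λ = 0.07312/8.3 = 0.008810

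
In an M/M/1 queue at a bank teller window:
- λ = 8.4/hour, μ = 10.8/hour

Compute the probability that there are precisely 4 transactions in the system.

ρ = λ/μ = 8.4/10.8 = 0.7778
P(n) = (1-ρ)ρⁿ
P(4) = (1-0.7778) × 0.7778^4
P(4) = 0.22220 × 0.36599
P(4) = 0.08132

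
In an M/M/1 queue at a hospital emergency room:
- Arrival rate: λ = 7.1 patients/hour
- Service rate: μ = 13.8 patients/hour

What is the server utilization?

Server utilization: ρ = λ/μ
ρ = 7.1/13.8 = 0.5145
The server is busy 51.45% of the time.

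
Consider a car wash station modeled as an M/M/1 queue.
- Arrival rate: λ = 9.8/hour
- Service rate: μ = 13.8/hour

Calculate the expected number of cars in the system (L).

ρ = λ/μ = 9.8/13.8 = 0.7101
For M/M/1: L = λ/(μ-λ)
L = 9.8/(13.8-9.8) = 9.8/4.00
L = 2.4500 cars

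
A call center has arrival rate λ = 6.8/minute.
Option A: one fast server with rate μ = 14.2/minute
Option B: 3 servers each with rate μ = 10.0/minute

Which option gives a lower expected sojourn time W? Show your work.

Option A: single server μ = 14.2 (M/M/1)
  ρ_A = 6.8/14.2 = 0.4789
  W_A = 1/(μ-λ) = 1/(14.2-6.8) = 1/7.40 = 0.1351

Option B: 3 servers μ = 10.0 (M/M/3)
  ρ_B = λ/(cμ) = 6.8/(3×10.0) = 0.2267
  Offered load a = λ/μ = cρ = 6.8/10.0 = 0.6800
  P₀ = [ Σₙ₌₀^2 aⁿ/n! + a^3/(3!(1-ρ)) ]⁻¹
  Σ = a^0/0! + a^1/1! + a^2/2! = 1.0000 + 0.6800 + 0.2312 = 1.9112
  a^3/(3!(1-ρ)) = 0.31443/(6 × 0.77333) = 0.06777
  P₀ = 1/(1.9112 + 0.06777) = 0.5053
  Lq = P₀·a^3·ρ / (3!(1-ρ)²) = 0.5053 × 0.3144 × 0.2267 / (6 × 0.5980) = 0.01004
  Wq_B = Lq/λ = 0.01004/6.8 = 0.001476
  W_B = Wq_B + 1/μ = 0.001476 + 0.1000 = 0.1015

Since W_B = 0.1015 < W_A = 0.1351, Option B (multiple servers) has the shorter time in system.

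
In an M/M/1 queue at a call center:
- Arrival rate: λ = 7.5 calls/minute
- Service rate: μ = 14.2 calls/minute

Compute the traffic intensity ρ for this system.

Server utilization: ρ = λ/μ
ρ = 7.5/14.2 = 0.5282
The server is busy 52.82% of the time.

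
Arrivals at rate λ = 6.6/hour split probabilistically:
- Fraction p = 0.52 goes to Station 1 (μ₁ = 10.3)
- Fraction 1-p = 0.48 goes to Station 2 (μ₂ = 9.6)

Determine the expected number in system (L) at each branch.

Effective rates: λ₁ = 6.6×0.52 = 3.432, λ₂ = 6.6×0.48 = 3.168
Station 1: ρ₁ = 3.432/10.3 = 0.3332, L₁ = ρ₁/(1-ρ₁) = 0.3332/(1-0.3332) = 0.4997
Station 2: ρ₂ = 3.168/9.6 = 0.3300, L₂ = ρ₂/(1-ρ₂) = 0.3300/(1-0.3300) = 0.4925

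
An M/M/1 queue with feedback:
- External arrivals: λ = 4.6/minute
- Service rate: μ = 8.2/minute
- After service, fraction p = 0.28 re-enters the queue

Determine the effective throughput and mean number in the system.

Effective arrival rate: λ_eff = λ/(1-p) = 4.6/(1-0.28) = 4.6/0.72 = 6.3889
ρ = λ_eff/μ = 6.3889/8.2 = 0.77913
L = ρ/(1-ρ) = 0.77913/(1-0.77913) = 3.5276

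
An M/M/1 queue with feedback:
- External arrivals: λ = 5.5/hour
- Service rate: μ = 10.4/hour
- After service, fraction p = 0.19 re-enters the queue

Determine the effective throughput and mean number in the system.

Effective arrival rate: λ_eff = λ/(1-p) = 5.5/(1-0.19) = 5.5/0.81 = 6.7901
ρ = λ_eff/μ = 6.7901/10.4 = 0.6529
L = ρ/(1-ρ) = 0.6529/(1-0.6529) = 1.8810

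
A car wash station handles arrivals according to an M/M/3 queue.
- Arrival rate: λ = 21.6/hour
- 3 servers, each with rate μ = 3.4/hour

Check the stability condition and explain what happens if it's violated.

Stability requires ρ = λ/(cμ) < 1
ρ = 21.6/(3 × 3.4) = 21.6/10.20 = 2.1176
Since 2.1176 ≥ 1, the system is UNSTABLE.
Need c > λ/μ = 21.6/3.4 = 6.35.
Minimum servers needed: c = 7.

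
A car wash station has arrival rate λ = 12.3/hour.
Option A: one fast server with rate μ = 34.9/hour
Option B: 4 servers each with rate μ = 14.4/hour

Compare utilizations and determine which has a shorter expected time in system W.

Option A: single server μ = 34.9 (M/M/1)
  ρ_A = 12.3/34.9 = 0.3524
  W_A = 1/(μ-λ) = 1/(34.9-12.3) = 1/22.60 = 0.04425

Option B: 4 servers μ = 14.4 (M/M/4)
  ρ_B = λ/(cμ) = 12.3/(4×14.4) = 0.2135
  Offered load a = λ/μ = cρ = 12.3/14.4 = 0.8542
  P₀ = [ Σₙ₌₀^3 aⁿ/n! + a^4/(4!(1-ρ)) ]⁻¹
  Σ = a^0/0! + a^1/1! + a^2/2! + a^3/3! = 1.0000 + 0.85417 + 0.36480 + 0.10387 = 2.3228
  a^4/(4!(1-ρ)) = 0.5323/(24 × 0.7865) = 0.02820
  P₀ = 1/(2.32283 + 0.0282022) = 0.4253
  Lq = P₀·a^4·ρ / (4!(1-ρ)²) = 0.42534 × 0.53232 × 0.21354 / (24 × 0.61852) = 0.003257
  Wq_B = Lq/λ = 0.003257/12.3 = 0.00026480
  W_B = Wq_B + 1/μ = 0.00026480 + 0.069444 = 0.06971

Since W_A = 0.04425 < W_B = 0.06971, Option A (single fast server) has the shorter time in system.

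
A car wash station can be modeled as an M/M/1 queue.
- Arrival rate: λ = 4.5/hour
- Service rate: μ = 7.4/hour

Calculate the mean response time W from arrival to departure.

First, compute utilization: ρ = λ/μ = 4.5/7.4 = 0.6081
For M/M/1: W = 1/(μ-λ)
W = 1/(7.4-4.5) = 1/2.90
W = 0.3448 hours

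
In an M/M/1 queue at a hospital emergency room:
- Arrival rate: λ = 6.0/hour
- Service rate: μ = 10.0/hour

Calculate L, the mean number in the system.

ρ = λ/μ = 6.0/10.0 = 0.6000
For M/M/1: L = λ/(μ-λ)
L = 6.0/(10.0-6.0) = 6.0/4.00
L = 1.5000 patients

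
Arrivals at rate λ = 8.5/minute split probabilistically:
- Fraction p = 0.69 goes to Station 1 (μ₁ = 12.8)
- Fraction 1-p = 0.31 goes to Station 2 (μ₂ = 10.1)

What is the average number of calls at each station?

Effective rates: λ₁ = 8.5×0.69 = 5.865, λ₂ = 8.5×0.31 = 2.635
Station 1: ρ₁ = 5.865/12.8 = 0.4582, L₁ = ρ₁/(1-ρ₁) = 0.4582/(1-0.4582) = 0.8457
Station 2: ρ₂ = 2.635/10.1 = 0.2609, L₂ = ρ₂/(1-ρ₂) = 0.2609/(1-0.2609) = 0.3530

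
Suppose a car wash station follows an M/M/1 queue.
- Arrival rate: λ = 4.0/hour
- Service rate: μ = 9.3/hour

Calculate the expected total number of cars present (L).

ρ = λ/μ = 4.0/9.3 = 0.4301
For M/M/1: L = λ/(μ-λ)
L = 4.0/(9.3-4.0) = 4.0/5.30
L = 0.7547 cars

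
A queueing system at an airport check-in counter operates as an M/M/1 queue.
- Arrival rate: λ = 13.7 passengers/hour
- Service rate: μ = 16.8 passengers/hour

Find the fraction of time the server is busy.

Server utilization: ρ = λ/μ
ρ = 13.7/16.8 = 0.8155
The server is busy 81.55% of the time.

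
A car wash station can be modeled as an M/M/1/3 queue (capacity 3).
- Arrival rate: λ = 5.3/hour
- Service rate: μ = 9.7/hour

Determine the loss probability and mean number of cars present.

ρ = λ/μ = 5.3/9.7 = 0.54639
P₀ = (1-ρ)/(1-ρ^(K+1)) = (1-0.54639)/(1-0.54639^4) = 0.4536/0.9109 = 0.4980
P_K = P₀×ρ^K = 0.49799 × 0.54639^3 = 0.49799 × 0.16312 = 0.08123
Blocking probability P_3 = 0.08123 (8.12%)
L = ρ[1 - (K+1)ρ^K + Kρ^(K+1)] / [(1-ρ)(1-ρ^(K+1))]
L = 0.54639 × (1 - 4×0.16312 + 3×0.089127) / ((1 - 0.54639) × (1 - 0.089127)) = 0.8131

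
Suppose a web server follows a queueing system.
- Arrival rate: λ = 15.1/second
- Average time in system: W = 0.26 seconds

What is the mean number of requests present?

Little's Law: L = λW
L = 15.1 × 0.26 = 3.9260 requests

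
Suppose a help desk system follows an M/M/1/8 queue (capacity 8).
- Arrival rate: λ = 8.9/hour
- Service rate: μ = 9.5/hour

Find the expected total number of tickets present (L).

ρ = λ/μ = 8.9/9.5 = 0.93684
P₀ = (1-ρ)/(1-ρ^(K+1)) = (1-0.93684)/(1-0.93684^9) = 0.06316/0.4441 = 0.1422
P_K = P₀×ρ^K = 0.14222 × 0.93684^8 = 0.14222 × 0.59337 = 0.08439
L = ρ[1 - (K+1)ρ^K + Kρ^(K+1)] / [(1-ρ)(1-ρ^(K+1))]
L = 0.93684 × (1 - 9×0.593367 + 8×0.555890) / ((1 - 0.93684) × (1 - 0.555890)) = 3.5676 tickets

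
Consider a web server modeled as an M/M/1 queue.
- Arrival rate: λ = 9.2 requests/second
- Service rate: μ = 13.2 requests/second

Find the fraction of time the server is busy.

Server utilization: ρ = λ/μ
ρ = 9.2/13.2 = 0.6970
The server is busy 69.70% of the time.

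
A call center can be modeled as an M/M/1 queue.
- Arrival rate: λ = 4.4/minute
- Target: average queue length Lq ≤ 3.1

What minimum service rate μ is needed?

For M/M/1: Lq = λ²/(μ(μ-λ))
Need Lq ≤ 3.1, i.e. μ(μ-λ) ≥ λ²/3.1
μ² - 4.4μ - 19.36/3.1 ≥ 0  →  μ² - 4.4μ - 6.2451613 ≥ 0
Quadratic formula (positive root): μ = [λ + √(λ² + 4×6.2451613)]/2
Discriminant: 19.36 + 4×6.2451613 = 44.34065, √44.34065 = 6.65888
μ ≥ (4.4 + 6.65888)/2 = 5.5294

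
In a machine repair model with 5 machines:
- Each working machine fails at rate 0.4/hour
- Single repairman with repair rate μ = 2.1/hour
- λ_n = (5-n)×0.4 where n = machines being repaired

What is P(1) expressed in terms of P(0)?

P(1)/P(0) = ∏_{i=0}^{1-1} λ_i/μ_{i+1}
= (5-0)×0.4/2.1
= 0.9524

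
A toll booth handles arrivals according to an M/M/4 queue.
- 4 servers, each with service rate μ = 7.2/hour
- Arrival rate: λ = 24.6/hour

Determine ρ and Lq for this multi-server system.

Traffic intensity: ρ = λ/(cμ) = 24.6/(4×7.2) = 0.8542
Since ρ = 0.8542 < 1, system is stable.
Offered load a = λ/μ = cρ = 24.6/7.2 = 3.4167
P₀ = [ Σₙ₌₀^3 aⁿ/n! + a^4/(4!(1-ρ)) ]⁻¹
Σ = a^0/0! + a^1/1! + a^2/2! + a^3/3! = 1.000000 + 3.416667 + 5.836806 + 6.647473 = 16.9009
a^4/(4!(1-ρ)) = 136.2732/(24 × 0.1458333) = 38.9352
P₀ = 1/(16.9009 + 38.9352) = 0.01791
Lq = P₀·a^4·ρ / (4!(1-ρ)²) = 0.01790955 × 136.2732 × 0.8541667 / (24 × 0.02126736) = 4.0843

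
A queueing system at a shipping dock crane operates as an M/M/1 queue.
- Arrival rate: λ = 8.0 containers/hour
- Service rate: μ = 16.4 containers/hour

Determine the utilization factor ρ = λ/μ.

Server utilization: ρ = λ/μ
ρ = 8.0/16.4 = 0.4878
The server is busy 48.78% of the time.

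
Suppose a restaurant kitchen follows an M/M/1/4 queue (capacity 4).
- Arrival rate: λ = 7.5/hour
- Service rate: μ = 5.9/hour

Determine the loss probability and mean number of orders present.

ρ = λ/μ = 7.5/5.9 = 1.2712
P₀ = (1-ρ)/(1-ρ^(K+1)) = (1-1.2712)/(1-1.2712^5) = -0.2712/-2.3195 = 0.1169
P_K = P₀×ρ^K = 0.1169 × 1.2712^4 = 0.1169 × 2.6113 = 0.3053
Blocking probability P_4 = 0.3053 (30.53%)
L = ρ[1 - (K+1)ρ^K + Kρ^(K+1)] / [(1-ρ)(1-ρ^(K+1))]
L = 1.2712 × (1 - 5×2.611293 + 4×3.319475) / ((1 - 1.2712) × (1 - 3.319475)) = 2.4683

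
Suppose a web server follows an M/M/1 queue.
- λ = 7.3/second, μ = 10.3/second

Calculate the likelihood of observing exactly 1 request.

ρ = λ/μ = 7.3/10.3 = 0.7087
P(n) = (1-ρ)ρⁿ
P(1) = (1-0.7087) × 0.7087^1
P(1) = 0.2913 × 0.7087
P(1) = 0.2064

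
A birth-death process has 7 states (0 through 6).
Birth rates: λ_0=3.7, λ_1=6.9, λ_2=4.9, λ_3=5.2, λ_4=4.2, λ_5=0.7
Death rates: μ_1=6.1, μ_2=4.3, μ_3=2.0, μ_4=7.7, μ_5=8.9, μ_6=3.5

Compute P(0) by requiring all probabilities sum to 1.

Ratios P(n)/P(0) = (λ₀···λₙ₋₁)/(μ₁···μₙ):
P(1)/P(0) = (3.7)/(6.1) = 0.60656
P(2)/P(0) = (3.7×6.9)/(6.1×4.3) = 0.97331
P(3)/P(0) = (3.7×6.9×4.9)/(6.1×4.3×2.0) = 2.3846
P(4)/P(0) = (3.7×6.9×4.9×5.2)/(6.1×4.3×2.0×7.7) = 1.6104
P(5)/P(0) = (3.7×6.9×4.9×5.2×4.2)/(6.1×4.3×2.0×7.7×8.9) = 0.75996
P(6)/P(0) = (3.7×6.9×4.9×5.2×4.2×0.7)/(6.1×4.3×2.0×7.7×8.9×3.5) = 0.15199

Normalization: ∑ P(n) = 1
P(0) × (1.0000 + 0.60656 + 0.97331 + 2.3846 + 1.6104 + 0.75996 + 0.15199) = 1
P(0) × 7.4868 = 1
P(0) = 1/7.4868 = 0.1336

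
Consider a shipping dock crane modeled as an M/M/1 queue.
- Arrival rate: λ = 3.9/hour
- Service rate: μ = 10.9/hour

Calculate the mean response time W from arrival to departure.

First, compute utilization: ρ = λ/μ = 3.9/10.9 = 0.3578
For M/M/1: W = 1/(μ-λ)
W = 1/(10.9-3.9) = 1/7.00
W = 0.1429 hours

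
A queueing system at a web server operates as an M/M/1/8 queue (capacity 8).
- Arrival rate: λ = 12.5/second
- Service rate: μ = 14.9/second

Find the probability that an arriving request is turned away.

ρ = λ/μ = 12.5/14.9 = 0.83893
P₀ = (1-ρ)/(1-ρ^(K+1)) = (1-0.83893)/(1-0.83893^9) = 0.1611/0.7942 = 0.2028
P_K = P₀×ρ^K = 0.20282 × 0.83893^8 = 0.20282 × 0.24536 = 0.04976
Blocking probability = 4.98%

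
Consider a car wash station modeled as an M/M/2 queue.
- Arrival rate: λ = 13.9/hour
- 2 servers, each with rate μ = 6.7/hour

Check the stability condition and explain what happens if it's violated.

Stability requires ρ = λ/(cμ) < 1
ρ = 13.9/(2 × 6.7) = 13.9/13.40 = 1.0373
Since 1.0373 ≥ 1, the system is UNSTABLE.
Need c > λ/μ = 13.9/6.7 = 2.07.
Minimum servers needed: c = 3.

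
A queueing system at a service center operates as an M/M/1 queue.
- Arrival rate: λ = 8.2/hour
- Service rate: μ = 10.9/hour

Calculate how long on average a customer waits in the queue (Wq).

First, compute utilization: ρ = λ/μ = 8.2/10.9 = 0.7523
For M/M/1: Wq = λ/(μ(μ-λ))
Wq = 8.2/(10.9 × (10.9-8.2))
Wq = 8.2/(10.9 × 2.70)
Wq = 0.2786 hours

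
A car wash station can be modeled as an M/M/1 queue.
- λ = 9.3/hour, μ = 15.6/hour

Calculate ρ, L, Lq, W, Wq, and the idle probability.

Step 1: ρ = λ/μ = 9.3/15.6 = 0.5962
Step 2: L = λ/(μ-λ) = 9.3/6.30 = 1.4762
Step 3: Lq = λ²/(μ(μ-λ)) = 86.49/(15.6×6.30) = 0.8800
Step 4: W = 1/(μ-λ) = 1/6.30 = 0.15873
Step 5: Wq = λ/(μ(μ-λ)) = 9.3/(15.6×6.30) = 0.09463
Step 6: P(0) = 1-ρ = 0.4038
Verify: L = λW = 9.3×0.15873 = 1.4762 ✔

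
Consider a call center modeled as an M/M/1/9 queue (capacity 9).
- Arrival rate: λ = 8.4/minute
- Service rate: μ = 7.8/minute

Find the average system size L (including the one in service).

ρ = λ/μ = 8.4/7.8 = 1.076923
P₀ = (1-ρ)/(1-ρ^(K+1)) = (1-1.076923)/(1-1.076923^10) = -0.07692/-1.0982 = 0.07004
P_K = P₀×ρ^K = 0.07004 × 1.076923^9 = 0.07004 × 1.9483 = 0.1365
L = ρ[1 - (K+1)ρ^K + Kρ^(K+1)] / [(1-ρ)(1-ρ^(K+1))]
L = 1.076923 × (1 - 10×1.948327 + 9×2.098198) / ((1 - 1.076923) × (1 - 2.098198)) = 5.1058 calls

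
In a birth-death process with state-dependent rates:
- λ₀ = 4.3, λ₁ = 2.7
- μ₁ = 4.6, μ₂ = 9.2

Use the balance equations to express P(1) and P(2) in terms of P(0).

Balance equations:
State 0: λ₀P₀ = μ₁P₁ → P₁ = (λ₀/μ₁)P₀ = (4.3/4.6)P₀ = 0.9348P₀
State 1: P₂ = (λ₀λ₁)/(μ₁μ₂)P₀ = (4.3×2.7)/(4.6×9.2)P₀ = 0.2743P₀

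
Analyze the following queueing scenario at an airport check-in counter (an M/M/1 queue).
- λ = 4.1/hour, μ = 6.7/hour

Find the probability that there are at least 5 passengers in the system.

ρ = λ/μ = 4.1/6.7 = 0.61194
P(N ≥ n) = ρⁿ
P(N ≥ 5) = 0.61194^5
P(N ≥ 5) = 0.08581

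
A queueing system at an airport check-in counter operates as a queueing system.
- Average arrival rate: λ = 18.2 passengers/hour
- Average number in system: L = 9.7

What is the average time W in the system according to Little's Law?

Little's Law: L = λW, so W = L/λ
W = 9.7/18.2 = 0.5330 hours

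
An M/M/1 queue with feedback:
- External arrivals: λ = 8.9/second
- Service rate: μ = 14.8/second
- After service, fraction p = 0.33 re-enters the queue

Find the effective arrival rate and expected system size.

Effective arrival rate: λ_eff = λ/(1-p) = 8.9/(1-0.33) = 8.9/0.67 = 13.28358
ρ = λ_eff/μ = 13.28358/14.8 = 0.897539
L = ρ/(1-ρ) = 0.897539/(1-0.897539) = 8.7598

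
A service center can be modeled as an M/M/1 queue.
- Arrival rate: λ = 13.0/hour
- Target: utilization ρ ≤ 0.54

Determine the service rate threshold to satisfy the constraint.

ρ = λ/μ, so μ = λ/ρ
μ ≥ 13.0/0.54 = 24.0741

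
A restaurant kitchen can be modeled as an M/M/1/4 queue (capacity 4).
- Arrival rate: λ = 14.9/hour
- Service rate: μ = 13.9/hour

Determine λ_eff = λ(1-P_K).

ρ = λ/μ = 14.9/13.9 = 1.07194
P₀ = (1-ρ)/(1-ρ^(K+1)) = (1-1.07194)/(1-1.07194^5) = -0.07194/-0.4153 = 0.1732
P_K = P₀×ρ^K = 0.1732 × 1.07194^4 = 0.1732 × 1.3203 = 0.2287
λ_eff = λ(1-P_K) = 14.9 × (1 - 0.228707) = 14.9 × 0.771293 = 11.4923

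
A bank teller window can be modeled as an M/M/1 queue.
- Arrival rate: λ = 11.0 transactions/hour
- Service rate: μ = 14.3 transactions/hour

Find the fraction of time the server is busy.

Server utilization: ρ = λ/μ
ρ = 11.0/14.3 = 0.7692
The server is busy 76.92% of the time.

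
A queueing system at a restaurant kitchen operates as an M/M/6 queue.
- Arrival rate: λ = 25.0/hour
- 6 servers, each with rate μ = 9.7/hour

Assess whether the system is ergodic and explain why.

Stability requires ρ = λ/(cμ) < 1
ρ = 25.0/(6 × 9.7) = 25.0/58.20 = 0.4296
Since 0.4296 < 1, the system is STABLE.
The servers are busy 42.96% of the time.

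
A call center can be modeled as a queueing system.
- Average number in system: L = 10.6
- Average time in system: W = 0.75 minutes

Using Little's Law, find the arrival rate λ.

Little's Law: L = λW, so λ = L/W
λ = 10.6/0.75 = 14.1333 calls/minute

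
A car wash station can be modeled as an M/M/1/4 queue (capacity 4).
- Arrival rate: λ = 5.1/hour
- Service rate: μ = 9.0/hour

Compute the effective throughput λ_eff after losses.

ρ = λ/μ = 5.1/9.0 = 0.566667
P₀ = (1-ρ)/(1-ρ^(K+1)) = (1-0.566667)/(1-0.566667^5) = 0.4333/0.9416 = 0.4602
P_K = P₀×ρ^K = 0.4602 × 0.566667^4 = 0.4602 × 0.1031 = 0.04745
λ_eff = λ(1-P_K) = 5.1 × (1 - 0.04745) = 5.1 × 0.95255 = 4.8580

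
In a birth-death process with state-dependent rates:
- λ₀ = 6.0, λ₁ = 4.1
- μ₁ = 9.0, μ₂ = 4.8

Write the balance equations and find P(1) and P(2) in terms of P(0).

Balance equations:
State 0: λ₀P₀ = μ₁P₁ → P₁ = (λ₀/μ₁)P₀ = (6.0/9.0)P₀ = 0.6667P₀
State 1: P₂ = (λ₀λ₁)/(μ₁μ₂)P₀ = (6.0×4.1)/(9.0×4.8)P₀ = 0.5694P₀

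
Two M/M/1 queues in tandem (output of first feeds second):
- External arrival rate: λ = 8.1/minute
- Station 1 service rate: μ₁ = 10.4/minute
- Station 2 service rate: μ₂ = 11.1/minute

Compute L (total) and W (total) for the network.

By Jackson's theorem, each station behaves as independent M/M/1.
Station 1: ρ₁ = 8.1/10.4 = 0.7788, L₁ = ρ₁/(1-ρ₁) = λ/(μ₁-λ) = 8.1/2.30 = 3.5217
Station 2: ρ₂ = 8.1/11.1 = 0.7297, L₂ = ρ₂/(1-ρ₂) = λ/(μ₂-λ) = 8.1/3.00 = 2.7000
Total: L = L₁ + L₂ = 3.5217 + 2.7000 = 6.2217
W = L/λ = 6.2217/8.1 = 0.7681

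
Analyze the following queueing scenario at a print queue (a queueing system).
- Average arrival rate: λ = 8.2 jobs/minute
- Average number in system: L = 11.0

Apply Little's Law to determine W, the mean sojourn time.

Little's Law: L = λW, so W = L/λ
W = 11.0/8.2 = 1.3415 minutes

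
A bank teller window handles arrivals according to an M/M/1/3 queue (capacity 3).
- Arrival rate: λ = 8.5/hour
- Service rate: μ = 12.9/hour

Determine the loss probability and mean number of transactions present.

ρ = λ/μ = 8.5/12.9 = 0.65891
P₀ = (1-ρ)/(1-ρ^(K+1)) = (1-0.65891)/(1-0.65891^4) = 0.3411/0.8115 = 0.4203
P_K = P₀×ρ^K = 0.4203 × 0.65891^3 = 0.4203 × 0.2861 = 0.1202
Blocking probability P_3 = 0.1202 (12.02%)
L = ρ[1 - (K+1)ρ^K + Kρ^(K+1)] / [(1-ρ)(1-ρ^(K+1))]
L = 0.65891 × (1 - 4×0.28607 + 3×0.18850) / ((1 - 0.65891) × (1 - 0.18850)) = 1.0027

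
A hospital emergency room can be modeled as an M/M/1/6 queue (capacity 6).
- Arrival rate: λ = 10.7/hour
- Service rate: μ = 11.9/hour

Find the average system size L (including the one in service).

ρ = λ/μ = 10.7/11.9 = 0.89916
P₀ = (1-ρ)/(1-ρ^(K+1)) = (1-0.89916)/(1-0.89916^7) = 0.1008/0.5248 = 0.1921
P_K = P₀×ρ^K = 0.1921 × 0.89916^6 = 0.1921 × 0.5285 = 0.1015
L = ρ[1 - (K+1)ρ^K + Kρ^(K+1)] / [(1-ρ)(1-ρ^(K+1))]
L = 0.89916 × (1 - 7×0.528472 + 6×0.475181) / ((1 - 0.89916) × (1 - 0.475181)) = 2.5788 patients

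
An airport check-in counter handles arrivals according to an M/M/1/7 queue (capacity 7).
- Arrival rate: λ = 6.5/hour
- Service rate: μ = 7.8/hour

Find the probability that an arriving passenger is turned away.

ρ = λ/μ = 6.5/7.8 = 0.83333
P₀ = (1-ρ)/(1-ρ^(K+1)) = (1-0.83333)/(1-0.83333^8) = 0.1667/0.7674 = 0.2172
P_K = P₀×ρ^K = 0.21718 × 0.83333^7 = 0.21718 × 0.27907 = 0.06061
Blocking probability = 6.06%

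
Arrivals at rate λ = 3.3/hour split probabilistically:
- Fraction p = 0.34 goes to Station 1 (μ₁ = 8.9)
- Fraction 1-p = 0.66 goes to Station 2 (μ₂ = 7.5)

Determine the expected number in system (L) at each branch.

Effective rates: λ₁ = 3.3×0.34 = 1.122, λ₂ = 3.3×0.66 = 2.178
Station 1: ρ₁ = 1.122/8.9 = 0.1261, L₁ = ρ₁/(1-ρ₁) = 0.1261/(1-0.1261) = 0.1443
Station 2: ρ₂ = 2.178/7.5 = 0.2904, L₂ = ρ₂/(1-ρ₂) = 0.2904/(1-0.2904) = 0.4092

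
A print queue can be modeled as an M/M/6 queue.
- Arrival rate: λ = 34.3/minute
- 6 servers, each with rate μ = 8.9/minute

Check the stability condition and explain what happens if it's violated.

Stability requires ρ = λ/(cμ) < 1
ρ = 34.3/(6 × 8.9) = 34.3/53.40 = 0.6423
Since 0.6423 < 1, the system is STABLE.
The servers are busy 64.23% of the time.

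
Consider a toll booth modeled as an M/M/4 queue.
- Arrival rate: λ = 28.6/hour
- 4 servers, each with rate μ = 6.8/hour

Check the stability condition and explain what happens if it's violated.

Stability requires ρ = λ/(cμ) < 1
ρ = 28.6/(4 × 6.8) = 28.6/27.20 = 1.0515
Since 1.0515 ≥ 1, the system is UNSTABLE.
Need c > λ/μ = 28.6/6.8 = 4.21.
Minimum servers needed: c = 5.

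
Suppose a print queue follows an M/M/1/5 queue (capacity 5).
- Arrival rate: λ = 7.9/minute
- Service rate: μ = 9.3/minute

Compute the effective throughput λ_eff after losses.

ρ = λ/μ = 7.9/9.3 = 0.84946
P₀ = (1-ρ)/(1-ρ^(K+1)) = (1-0.84946)/(1-0.84946^6) = 0.1505/0.6243 = 0.2411
P_K = P₀×ρ^K = 0.24114 × 0.84946^5 = 0.24114 × 0.44230 = 0.1067
λ_eff = λ(1-P_K) = 7.9 × (1 - 0.10666) = 7.9 × 0.89334 = 7.0574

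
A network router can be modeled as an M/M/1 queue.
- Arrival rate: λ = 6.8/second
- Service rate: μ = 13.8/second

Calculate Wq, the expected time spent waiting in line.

First, compute utilization: ρ = λ/μ = 6.8/13.8 = 0.4928
For M/M/1: Wq = λ/(μ(μ-λ))
Wq = 6.8/(13.8 × (13.8-6.8))
Wq = 6.8/(13.8 × 7.00)
Wq = 0.07039 seconds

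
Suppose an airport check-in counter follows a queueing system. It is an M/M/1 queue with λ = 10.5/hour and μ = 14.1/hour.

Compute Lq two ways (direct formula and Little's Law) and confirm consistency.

Method 1 (direct): Lq = λ²/(μ(μ-λ)) = 110.25/(14.1 × 3.60) = 2.1720

Method 2 (Little's Law):
W = 1/(μ-λ) = 1/3.60 = 0.27778
Wq = W - 1/μ = 0.27778 - 0.070922 = 0.20686
Lq = λWq = 10.5 × 0.20686 = 2.1720 ✔ (matches Method 1)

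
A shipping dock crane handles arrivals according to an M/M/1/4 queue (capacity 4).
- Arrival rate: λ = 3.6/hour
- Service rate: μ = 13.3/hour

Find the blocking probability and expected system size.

ρ = λ/μ = 3.6/13.3 = 0.27068
P₀ = (1-ρ)/(1-ρ^(K+1)) = (1-0.27068)/(1-0.27068^5) = 0.7293/0.9985 = 0.7304
P_K = P₀×ρ^K = 0.7304 × 0.27068^4 = 0.7304 × 0.005368 = 0.003921
Blocking probability P_4 = 0.003921 (0.39%)
L = ρ[1 - (K+1)ρ^K + Kρ^(K+1)] / [(1-ρ)(1-ρ^(K+1))]
L = 0.27068 × (1 - 5×0.005368 + 4×0.001453) / ((1 - 0.27068) × (1 - 0.001453)) = 0.3639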